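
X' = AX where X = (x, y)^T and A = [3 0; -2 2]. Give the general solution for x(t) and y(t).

x(t) = -K_2e^(3t), y(t) = K_1e^(2t) + 2K_2e^(3t)

Coefficient matrix A = [[3, 0], [-2, 2]].
Characteristic polynomial det(A - λI) = λ^2 - 5λ + 6 = 0.
Eigenvalues λ = 2, 3.
For λ=2: (A-λI) row 1 is [1, 0], so an eigenvector is (0, 1).
For λ=3: (A-λI) row 2 is [-2, -1], so an eigenvector is (-1, 2).
General solution: K_1e^(2t)(0,1) + K_2e^(3t)(-1,2).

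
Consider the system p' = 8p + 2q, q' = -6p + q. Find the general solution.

p(t) = 2c_1e^(5t) + c_2e^(4t), q(t) = -3c_1e^(5t) - 2c_2e^(4t)

Coefficient matrix A = [[8, 2], [-6, 1]].
Characteristic polynomial det(A - λI) = λ^2 - 9λ + 20 = 0.
Eigenvalues λ = 5, 4.
For λ=5: (A-λI) row 1 is [3, 2], so an eigenvector is (2, -3).
For λ=4: (A-λI) row 1 is [4, 2], so an eigenvector is (1, -2).
General solution: c_1e^(5t)(2,-3) + c_2e^(4t)(1,-2).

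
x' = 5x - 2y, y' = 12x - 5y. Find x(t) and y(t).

Coefficient matrix A = [[5, -2], [12, -5]].
Characteristic polynomial det(A - λI) = λ^2 - 1 = 0.
Eigenvalues λ = -1, 1.
For λ=-1: (A-λI) row 1 is [6, -2], so an eigenvector is (1, 3).
For λ=1: (A-λI) row 1 is [4, -2], so an eigenvector is (-1, -2).
General solution: C_1e^(-t)(1,3) + C_2e^(t)(-1,-2).

x(t) = C_1e^(-t) - C_2e^(t), y(t) = 3C_1e^(-t) - 2C_2e^(t)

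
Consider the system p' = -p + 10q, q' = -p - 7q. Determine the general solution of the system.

Coefficient matrix A = [[-1, 10], [-1, -7]].
Characteristic polynomial det(A - λI) = λ^2 + 8λ + 17 = 0.
Eigenvalues λ = -4 ± i (complex conjugate pair).
For λ=-4+i: an eigenvector is (-1,0) - i(-3,1) = (-1 + 3i, 0 - i).
A real fundamental pair from Re and Im of e^((-4+i)t)v: X_1 = e^(-4t)(cos(t)·(-1,0) + sin(t)·(-3,1)), X_2 = e^(-4t)(sin(t)·(-1,0) - cos(t)·(-3,1)).
General solution: K_1X_1 + K_2X_2.

p(t) = -3K_1e^(-4t)sin(t) - K_1e^(-4t)cos(t) - K_2e^(-4t)sin(t) + 3K_2e^(-4t)cos(t), q(t) = K_1e^(-4t)sin(t) - K_2e^(-4t)cos(t)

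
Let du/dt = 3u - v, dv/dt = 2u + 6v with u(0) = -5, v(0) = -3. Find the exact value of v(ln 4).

-13056

A = [[3,-1],[2,6]]; eigenvalues λ = 5, 4.
Eigenvectors: (-1,2) for λ=5, (-1,1) for λ=4.
From the initial condition, c_1 = -8, c_2 = 13.
v(ln 4) = (-8)(4^5)(2) + (13)(4^4)(1) = -13056.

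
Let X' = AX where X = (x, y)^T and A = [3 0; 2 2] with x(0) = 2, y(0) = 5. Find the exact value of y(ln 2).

36

A = [[3,0],[2,2]]; eigenvalues λ = 2, 3.
Eigenvectors: (0,-1) for λ=2, (1,2) for λ=3.
From the initial condition, c_1 = -1, c_2 = 2.
y(ln 2) = (-1)(2^2)(-1) + (2)(2^3)(2) = 36.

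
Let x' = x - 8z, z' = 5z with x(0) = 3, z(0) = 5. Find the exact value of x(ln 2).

A = [[1,-8],[0,5]]; eigenvalues λ = 1, 5.
Eigenvectors: (1,0) for λ=1, (-2,1) for λ=5.
From the initial condition, c_1 = 13, c_2 = 5.
x(ln 2) = (13)(2^1)(1) + (5)(2^5)(-2) = -294.

-294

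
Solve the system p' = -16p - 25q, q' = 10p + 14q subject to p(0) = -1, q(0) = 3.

Coefficient matrix A = [[-16, -25], [10, 14]].
Characteristic polynomial det(A - λI) = λ^2 + 2λ + 26 = 0.
Eigenvalues λ = -1 ± 5i (complex conjugate pair).
For λ=-1+5i: an eigenvector is (-1,1) - i(-2,1) = (-1 + 2i, 1 - i).
A real fundamental pair from Re and Im of e^((-1+5i)t)v: X_1 = e^(-t)(cos(5t)·(-1,1) + sin(5t)·(-2,1)), X_2 = e^(-t)(sin(5t)·(-1,1) - cos(5t)·(-2,1)).
General solution: c_1X_1 + c_2X_2.
Applying p(0)=-1, q(0)=3 gives c_1=5, c_2=2.

p(t) = -12e^(-t)sin(5t) - e^(-t)cos(5t), q(t) = 7e^(-t)sin(5t) + 3e^(-t)cos(5t)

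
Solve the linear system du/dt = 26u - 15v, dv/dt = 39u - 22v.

u(t) = 2c_1e^(2t)sin(3t) - c_1e^(2t)cos(3t) - c_2e^(2t)sin(3t) - 2c_2e^(2t)cos(3t), v(t) = 3c_1e^(2t)sin(3t) - 2c_1e^(2t)cos(3t) - 2c_2e^(2t)sin(3t) - 3c_2e^(2t)cos(3t)

Coefficient matrix A = [[26, -15], [39, -22]].
Characteristic polynomial det(A - λI) = λ^2 - 4λ + 13 = 0.
Eigenvalues λ = 2 ± 3i (complex conjugate pair).
For λ=2+3i: an eigenvector is (-1,-2) - i(2,3) = (-1 - 2i, -2 - 3i).
A real fundamental pair from Re and Im of e^((2+3i)t)v: X_1 = e^(2t)(cos(3t)·(-1,-2) + sin(3t)·(2,3)), X_2 = e^(2t)(sin(3t)·(-1,-2) - cos(3t)·(2,3)).
General solution: c_1X_1 + c_2X_2.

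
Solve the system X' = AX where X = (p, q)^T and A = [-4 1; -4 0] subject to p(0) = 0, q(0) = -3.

p(t) = -3te^(-2t), q(t) = -6te^(-2t) - 3e^(-2t)

Coefficient matrix A = [[-4, 1], [-4, 0]].
Characteristic polynomial det(A - λI) = λ^2 + 4λ + 4 = 0.
Single eigenvalue λ = -2 with algebraic multiplicity 2.
Eigenvector v = (-1,-2); generalized eigenvector w with (A-λI)w=v is (0,-1).
General solution: e^(-2t)[K_1·v + K_2·(t·v + w)].
Applying p(0)=0, q(0)=-3 gives K_1=0, K_2=3.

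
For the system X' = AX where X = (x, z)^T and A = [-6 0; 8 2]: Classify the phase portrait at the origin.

A = [[-6,0],[8,2]]; det(A-λI) = λ^2 + 4λ - 12.
λ = -6, 2: opposite signs.

saddle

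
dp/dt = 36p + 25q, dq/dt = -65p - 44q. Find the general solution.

p(t) = 2K_1e^(-4t)sin(5t) - K_1e^(-4t)cos(5t) - K_2e^(-4t)sin(5t) - 2K_2e^(-4t)cos(5t), q(t) = -3K_1e^(-4t)sin(5t) + 2K_1e^(-4t)cos(5t) + 2K_2e^(-4t)sin(5t) + 3K_2e^(-4t)cos(5t)

Coefficient matrix A = [[36, 25], [-65, -44]].
Characteristic polynomial det(A - λI) = λ^2 + 8λ + 41 = 0.
Eigenvalues λ = -4 ± 5i (complex conjugate pair).
For λ=-4+5i: an eigenvector is (-1,2) - i(2,-3) = (-1 - 2i, 2 + 3i).
A real fundamental pair from Re and Im of e^((-4+5i)t)v: X_1 = e^(-4t)(cos(5t)·(-1,2) + sin(5t)·(2,-3)), X_2 = e^(-4t)(sin(5t)·(-1,2) - cos(5t)·(2,-3)).
General solution: K_1X_1 + K_2X_2.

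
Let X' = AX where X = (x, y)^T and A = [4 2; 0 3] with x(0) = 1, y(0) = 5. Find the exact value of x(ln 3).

A = [[4,2],[0,3]]; eigenvalues λ = 3, 4.
Eigenvectors: (2,-1) for λ=3, (-1,0) for λ=4.
From the initial condition, c_1 = -5, c_2 = -11.
x(ln 3) = (-5)(3^3)(2) + (-11)(3^4)(-1) = 621.

621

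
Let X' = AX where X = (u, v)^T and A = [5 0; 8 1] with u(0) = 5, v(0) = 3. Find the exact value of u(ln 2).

A = [[5,0],[8,1]]; eigenvalues λ = 1, 5.
Eigenvectors: (0,-1) for λ=1, (-1,-2) for λ=5.
From the initial condition, c_1 = 7, c_2 = -5.
u(ln 2) = (7)(2^1)(0) + (-5)(2^5)(-1) = 160.

160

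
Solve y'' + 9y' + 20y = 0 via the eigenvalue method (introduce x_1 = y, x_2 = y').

y(t) = c_1e^(-5t) + c_2e^(-4t)

Let x_1 = y, x_2 = y'. Then x_1' = x_2 and x_2' = -20x_1 - 9x_2.
A = [[0,1],[-20,-9]]; det(A-λI) = λ^2 + 9λ + 20.
Eigenvalues λ = -5, -4 with eigenvectors (1,-5), (1,-4).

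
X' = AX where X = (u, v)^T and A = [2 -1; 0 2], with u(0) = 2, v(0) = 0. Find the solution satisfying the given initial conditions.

u(t) = 2e^(2t), v(t) = 0

Coefficient matrix A = [[2, -1], [0, 2]].
Characteristic polynomial det(A - λI) = λ^2 - 4λ + 4 = 0.
Single eigenvalue λ = 2 with algebraic multiplicity 2.
Eigenvector v = (-1,0); generalized eigenvector w with (A-λI)w=v is (-1,1).
General solution: e^(2t)[K_1·v + K_2·(t·v + w)].
Applying u(0)=2, v(0)=0 gives K_1=-2, K_2=0.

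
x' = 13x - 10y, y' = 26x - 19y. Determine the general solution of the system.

x(t) = -2c_1e^(-3t)sin(2t) + c_1e^(-3t)cos(2t) + c_2e^(-3t)sin(2t) + 2c_2e^(-3t)cos(2t), y(t) = -3c_1e^(-3t)sin(2t) + 2c_1e^(-3t)cos(2t) + 2c_2e^(-3t)sin(2t) + 3c_2e^(-3t)cos(2t)

Coefficient matrix A = [[13, -10], [26, -19]].
Characteristic polynomial det(A - λI) = λ^2 + 6λ + 13 = 0.
Eigenvalues λ = -3 ± 2i (complex conjugate pair).
For λ=-3+2i: an eigenvector is (1,2) - i(-2,-3) = (1 + 2i, 2 + 3i).
A real fundamental pair from Re and Im of e^((-3+2i)t)v: X_1 = e^(-3t)(cos(2t)·(1,2) + sin(2t)·(-2,-3)), X_2 = e^(-3t)(sin(2t)·(1,2) - cos(2t)·(-2,-3)).
General solution: c_1X_1 + c_2X_2.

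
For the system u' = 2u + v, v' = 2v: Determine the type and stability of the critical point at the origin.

unstable improper node

A = [[2,1],[0,2]]; det(A-λI) = λ^2 - 4λ + 4.
repeated λ = 2 with a single eigenvector.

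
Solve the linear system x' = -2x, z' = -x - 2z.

Coefficient matrix A = [[-2, 0], [-1, -2]].
Characteristic polynomial det(A - λI) = λ^2 + 4λ + 4 = 0.
Single eigenvalue λ = -2 with algebraic multiplicity 2.
Eigenvector v = (0,1); generalized eigenvector w with (A-λI)w=v is (-1,0).
General solution: e^(-2t)[c_1·v + c_2·(t·v + w)].

x(t) = -c_2e^(-2t), z(t) = c_1e^(-2t) + c_2te^(-2t)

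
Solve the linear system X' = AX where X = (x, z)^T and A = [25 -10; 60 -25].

x(t) = -K_1e^(5t) - K_2e^(-5t), z(t) = -2K_1e^(5t) - 3K_2e^(-5t)

Coefficient matrix A = [[25, -10], [60, -25]].
Characteristic polynomial det(A - λI) = λ^2 - 25 = 0.
Eigenvalues λ = 5, -5.
For λ=5: (A-λI) row 1 is [20, -10], so an eigenvector is (-1, -2).
For λ=-5: (A-λI) row 1 is [30, -10], so an eigenvector is (-1, -3).
General solution: K_1e^(5t)(-1,-2) + K_2e^(-5t)(-1,-3).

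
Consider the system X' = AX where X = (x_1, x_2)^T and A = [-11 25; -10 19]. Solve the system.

x_1(t) = 2c_1e^(4t)sin(5t) + c_1e^(4t)cos(5t) + c_2e^(4t)sin(5t) - 2c_2e^(4t)cos(5t), x_2(t) = c_1e^(4t)sin(5t) + c_1e^(4t)cos(5t) + c_2e^(4t)sin(5t) - c_2e^(4t)cos(5t)

Coefficient matrix A = [[-11, 25], [-10, 19]].
Characteristic polynomial det(A - λI) = λ^2 - 8λ + 41 = 0.
Eigenvalues λ = 4 ± 5i (complex conjugate pair).
For λ=4+5i: an eigenvector is (1,1) - i(2,1) = (1 - 2i, 1 - i).
A real fundamental pair from Re and Im of e^((4+5i)t)v: X_1 = e^(4t)(cos(5t)·(1,1) + sin(5t)·(2,1)), X_2 = e^(4t)(sin(5t)·(1,1) - cos(5t)·(2,1)).
General solution: c_1X_1 + c_2X_2.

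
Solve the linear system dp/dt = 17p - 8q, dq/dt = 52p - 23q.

p(t) = c_1e^(-3t)sin(4t) + c_1e^(-3t)cos(4t) + c_2e^(-3t)sin(4t) - c_2e^(-3t)cos(4t), q(t) = 3c_1e^(-3t)sin(4t) + 2c_1e^(-3t)cos(4t) + 2c_2e^(-3t)sin(4t) - 3c_2e^(-3t)cos(4t)

Coefficient matrix A = [[17, -8], [52, -23]].
Characteristic polynomial det(A - λI) = λ^2 + 6λ + 25 = 0.
Eigenvalues λ = -3 ± 4i (complex conjugate pair).
For λ=-3+4i: an eigenvector is (1,2) - i(1,3) = (1 - i, 2 - 3i).
A real fundamental pair from Re and Im of e^((-3+4i)t)v: X_1 = e^(-3t)(cos(4t)·(1,2) + sin(4t)·(1,3)), X_2 = e^(-3t)(sin(4t)·(1,2) - cos(4t)·(1,3)).
General solution: c_1X_1 + c_2X_2.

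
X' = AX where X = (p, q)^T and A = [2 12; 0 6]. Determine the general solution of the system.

Coefficient matrix A = [[2, 12], [0, 6]].
Characteristic polynomial det(A - λI) = λ^2 - 8λ + 12 = 0.
Eigenvalues λ = 2, 6.
For λ=2: (A-λI) row 1 is [0, 12], so an eigenvector is (-1, 0).
For λ=6: (A-λI) row 1 is [-4, 12], so an eigenvector is (-3, -1).
General solution: C_1e^(2t)(-1,0) + C_2e^(6t)(-3,-1).

p(t) = -C_1e^(2t) - 3C_2e^(6t), q(t) = -C_2e^(6t)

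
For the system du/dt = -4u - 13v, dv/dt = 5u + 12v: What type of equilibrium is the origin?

unstable spiral

A = [[-4,-13],[5,12]]; det(A-λI) = λ^2 - 8λ + 17.
λ = 4 ± i: positive real part.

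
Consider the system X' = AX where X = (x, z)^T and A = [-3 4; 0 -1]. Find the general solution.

Coefficient matrix A = [[-3, 4], [0, -1]].
Characteristic polynomial det(A - λI) = λ^2 + 4λ + 3 = 0.
Eigenvalues λ = -3, -1.
For λ=-3: (A-λI) row 1 is [0, 4], so an eigenvector is (-1, 0).
For λ=-1: (A-λI) row 1 is [-2, 4], so an eigenvector is (2, 1).
General solution: C_1e^(-3t)(-1,0) + C_2e^(-t)(2,1).

x(t) = -C_1e^(-3t) + 2C_2e^(-t), z(t) = C_2e^(-t)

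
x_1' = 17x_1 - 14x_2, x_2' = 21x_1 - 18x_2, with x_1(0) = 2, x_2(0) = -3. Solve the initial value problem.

Coefficient matrix A = [[17, -14], [21, -18]].
Characteristic polynomial det(A - λI) = λ^2 + λ - 12 = 0.
Eigenvalues λ = -4, 3.
For λ=-4: (A-λI) row 1 is [21, -14], so an eigenvector is (2, 3).
For λ=3: (A-λI) row 1 is [14, -14], so an eigenvector is (1, 1).
General solution: C_1e^(-4t)(2,3) + C_2e^(3t)(1,1).
Applying x_1(0)=2, x_2(0)=-3 gives C_1=-5, C_2=12.

x_1(t) = 12e^(3t) - 10e^(-4t), x_2(t) = 12e^(3t) - 15e^(-4t)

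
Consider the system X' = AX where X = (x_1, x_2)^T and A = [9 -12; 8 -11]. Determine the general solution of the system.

Coefficient matrix A = [[9, -12], [8, -11]].
Characteristic polynomial det(A - λI) = λ^2 + 2λ - 3 = 0.
Eigenvalues λ = 1, -3.
For λ=1: (A-λI) row 1 is [8, -12], so an eigenvector is (3, 2).
For λ=-3: (A-λI) row 1 is [12, -12], so an eigenvector is (1, 1).
General solution: K_1e^(t)(3,2) + K_2e^(-3t)(1,1).

x_1(t) = 3K_1e^(t) + K_2e^(-3t), x_2(t) = 2K_1e^(t) + K_2e^(-3t)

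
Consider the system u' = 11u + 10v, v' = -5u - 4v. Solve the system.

Coefficient matrix A = [[11, 10], [-5, -4]].
Characteristic polynomial det(A - λI) = λ^2 - 7λ + 6 = 0.
Eigenvalues λ = 1, 6.
For λ=1: (A-λI) row 1 is [10, 10], so an eigenvector is (1, -1).
For λ=6: (A-λI) row 1 is [5, 10], so an eigenvector is (2, -1).
General solution: c_1e^(t)(1,-1) + c_2e^(6t)(2,-1).

u(t) = c_1e^(t) + 2c_2e^(6t), v(t) = -c_1e^(t) - c_2e^(6t)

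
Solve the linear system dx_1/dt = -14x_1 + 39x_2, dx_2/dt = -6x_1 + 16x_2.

x_1(t) = -2c_1e^(t)sin(3t) + 3c_1e^(t)cos(3t) + 3c_2e^(t)sin(3t) + 2c_2e^(t)cos(3t), x_2(t) = -c_1e^(t)sin(3t) + c_1e^(t)cos(3t) + c_2e^(t)sin(3t) + c_2e^(t)cos(3t)

Coefficient matrix A = [[-14, 39], [-6, 16]].
Characteristic polynomial det(A - λI) = λ^2 - 2λ + 10 = 0.
Eigenvalues λ = 1 ± 3i (complex conjugate pair).
For λ=1+3i: an eigenvector is (3,1) - i(-2,-1) = (3 + 2i, 1 + i).
A real fundamental pair from Re and Im of e^((1+3i)t)v: X_1 = e^(t)(cos(3t)·(3,1) + sin(3t)·(-2,-1)), X_2 = e^(t)(sin(3t)·(3,1) - cos(3t)·(-2,-1)).
General solution: c_1X_1 + c_2X_2.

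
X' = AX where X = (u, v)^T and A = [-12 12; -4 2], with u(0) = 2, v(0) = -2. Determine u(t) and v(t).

Coefficient matrix A = [[-12, 12], [-4, 2]].
Characteristic polynomial det(A - λI) = λ^2 + 10λ + 24 = 0.
Eigenvalues λ = -4, -6.
For λ=-4: (A-λI) row 1 is [-8, 12], so an eigenvector is (-3, -2).
For λ=-6: (A-λI) row 1 is [-6, 12], so an eigenvector is (2, 1).
General solution: c_1e^(-4t)(-3,-2) + c_2e^(-6t)(2,1).
Applying u(0)=2, v(0)=-2 gives c_1=6, c_2=10.

u(t) = -18e^(-4t) + 20e^(-6t), v(t) = -12e^(-4t) + 10e^(-6t)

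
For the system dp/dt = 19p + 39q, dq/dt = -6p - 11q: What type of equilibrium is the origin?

unstable spiral

A = [[19,39],[-6,-11]]; det(A-λI) = λ^2 - 8λ + 25.
λ = 4 ± 3i: positive real part.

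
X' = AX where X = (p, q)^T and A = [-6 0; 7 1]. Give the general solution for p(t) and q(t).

Coefficient matrix A = [[-6, 0], [7, 1]].
Characteristic polynomial det(A - λI) = λ^2 + 5λ - 6 = 0.
Eigenvalues λ = -6, 1.
For λ=-6: (A-λI) row 2 is [7, 7], so an eigenvector is (1, -1).
For λ=1: (A-λI) row 1 is [-7, 0], so an eigenvector is (0, 1).
General solution: c_1e^(-6t)(1,-1) + c_2e^(t)(0,1).

p(t) = c_1e^(-6t), q(t) = -c_1e^(-6t) + c_2e^(t)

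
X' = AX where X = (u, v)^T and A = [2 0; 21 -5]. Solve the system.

Coefficient matrix A = [[2, 0], [21, -5]].
Characteristic polynomial det(A - λI) = λ^2 + 3λ - 10 = 0.
Eigenvalues λ = -5, 2.
For λ=-5: (A-λI) row 1 is [7, 0], so an eigenvector is (0, 1).
For λ=2: (A-λI) row 2 is [21, -7], so an eigenvector is (1, 3).
General solution: c_1e^(-5t)(0,1) + c_2e^(2t)(1,3).

u(t) = c_2e^(2t), v(t) = c_1e^(-5t) + 3c_2e^(2t)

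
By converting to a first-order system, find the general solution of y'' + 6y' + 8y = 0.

y(t) = C_1e^(-4t) + C_2e^(-2t)

Let x_1 = y, x_2 = y'. Then x_1' = x_2 and x_2' = -8x_1 - 6x_2.
A = [[0,1],[-8,-6]]; det(A-λI) = λ^2 + 6λ + 8.
Eigenvalues λ = -4, -2 with eigenvectors (1,-4), (1,-2).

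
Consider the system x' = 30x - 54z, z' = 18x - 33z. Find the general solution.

x(t) = -2c_1e^(3t) - 3c_2e^(-6t), z(t) = -c_1e^(3t) - 2c_2e^(-6t)

Coefficient matrix A = [[30, -54], [18, -33]].
Characteristic polynomial det(A - λI) = λ^2 + 3λ - 18 = 0.
Eigenvalues λ = 3, -6.
For λ=3: (A-λI) row 1 is [27, -54], so an eigenvector is (-2, -1).
For λ=-6: (A-λI) row 1 is [36, -54], so an eigenvector is (-3, -2).
General solution: c_1e^(3t)(-2,-1) + c_2e^(-6t)(-3,-2).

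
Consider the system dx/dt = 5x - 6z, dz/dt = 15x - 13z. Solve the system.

x(t) = K_1e^(-4t)sin(3t) + K_1e^(-4t)cos(3t) + K_2e^(-4t)sin(3t) - K_2e^(-4t)cos(3t), z(t) = 2K_1e^(-4t)sin(3t) + K_1e^(-4t)cos(3t) + K_2e^(-4t)sin(3t) - 2K_2e^(-4t)cos(3t)

Coefficient matrix A = [[5, -6], [15, -13]].
Characteristic polynomial det(A - λI) = λ^2 + 8λ + 25 = 0.
Eigenvalues λ = -4 ± 3i (complex conjugate pair).
For λ=-4+3i: an eigenvector is (1,1) - i(1,2) = (1 - i, 1 - 2i).
A real fundamental pair from Re and Im of e^((-4+3i)t)v: X_1 = e^(-4t)(cos(3t)·(1,1) + sin(3t)·(1,2)), X_2 = e^(-4t)(sin(3t)·(1,1) - cos(3t)·(1,2)).
General solution: K_1X_1 + K_2X_2.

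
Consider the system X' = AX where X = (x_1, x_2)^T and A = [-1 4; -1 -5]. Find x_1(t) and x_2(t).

x_1(t) = -2c_1e^(-3t) - 2c_2te^(-3t) + 3c_2e^(-3t), x_2(t) = c_1e^(-3t) + c_2te^(-3t) - 2c_2e^(-3t)

Coefficient matrix A = [[-1, 4], [-1, -5]].
Characteristic polynomial det(A - λI) = λ^2 + 6λ + 9 = 0.
Single eigenvalue λ = -3 with algebraic multiplicity 2.
Eigenvector v = (-2,1); generalized eigenvector w with (A-λI)w=v is (3,-2).
General solution: e^(-3t)[c_1·v + c_2·(t·v + w)].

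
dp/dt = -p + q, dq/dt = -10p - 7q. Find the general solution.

p(t) = -c_1e^(-4t)sin(t) + c_2e^(-4t)cos(t), q(t) = 3c_1e^(-4t)sin(t) - c_1e^(-4t)cos(t) - c_2e^(-4t)sin(t) - 3c_2e^(-4t)cos(t)

Coefficient matrix A = [[-1, 1], [-10, -7]].
Characteristic polynomial det(A - λI) = λ^2 + 8λ + 17 = 0.
Eigenvalues λ = -4 ± i (complex conjugate pair).
For λ=-4+i: an eigenvector is (0,-1) - i(-1,3) = (0 + i, -1 - 3i).
A real fundamental pair from Re and Im of e^((-4+i)t)v: X_1 = e^(-4t)(cos(t)·(0,-1) + sin(t)·(-1,3)), X_2 = e^(-4t)(sin(t)·(0,-1) - cos(t)·(-1,3)).
General solution: c_1X_1 + c_2X_2.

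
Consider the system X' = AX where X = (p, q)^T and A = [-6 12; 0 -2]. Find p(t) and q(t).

p(t) = -3c_1e^(-2t) + c_2e^(-6t), q(t) = -c_1e^(-2t)

Coefficient matrix A = [[-6, 12], [0, -2]].
Characteristic polynomial det(A - λI) = λ^2 + 8λ + 12 = 0.
Eigenvalues λ = -2, -6.
For λ=-2: (A-λI) row 1 is [-4, 12], so an eigenvector is (-3, -1).
For λ=-6: (A-λI) row 1 is [0, 12], so an eigenvector is (1, 0).
General solution: c_1e^(-2t)(-3,-1) + c_2e^(-6t)(1,0).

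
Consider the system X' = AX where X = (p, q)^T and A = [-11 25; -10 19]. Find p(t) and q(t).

Coefficient matrix A = [[-11, 25], [-10, 19]].
Characteristic polynomial det(A - λI) = λ^2 - 8λ + 41 = 0.
Eigenvalues λ = 4 ± 5i (complex conjugate pair).
For λ=4+5i: an eigenvector is (2,1) - i(-1,-1) = (2 + i, 1 + i).
A real fundamental pair from Re and Im of e^((4+5i)t)v: X_1 = e^(4t)(cos(5t)·(2,1) + sin(5t)·(-1,-1)), X_2 = e^(4t)(sin(5t)·(2,1) - cos(5t)·(-1,-1)).
General solution: K_1X_1 + K_2X_2.

p(t) = -K_1e^(4t)sin(5t) + 2K_1e^(4t)cos(5t) + 2K_2e^(4t)sin(5t) + K_2e^(4t)cos(5t), q(t) = -K_1e^(4t)sin(5t) + K_1e^(4t)cos(5t) + K_2e^(4t)sin(5t) + K_2e^(4t)cos(5t)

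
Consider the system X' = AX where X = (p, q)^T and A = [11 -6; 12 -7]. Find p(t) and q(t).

Coefficient matrix A = [[11, -6], [12, -7]].
Characteristic polynomial det(A - λI) = λ^2 - 4λ - 5 = 0.
Eigenvalues λ = 5, -1.
For λ=5: (A-λI) row 1 is [6, -6], so an eigenvector is (1, 1).
For λ=-1: (A-λI) row 1 is [12, -6], so an eigenvector is (-1, -2).
General solution: c_1e^(5t)(1,1) + c_2e^(-t)(-1,-2).

p(t) = c_1e^(5t) - c_2e^(-t), q(t) = c_1e^(5t) - 2c_2e^(-t)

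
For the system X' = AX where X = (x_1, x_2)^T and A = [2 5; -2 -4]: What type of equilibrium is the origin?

A = [[2,5],[-2,-4]]; det(A-λI) = λ^2 + 2λ + 2.
λ = -1 ± i: negative real part.

stable spiral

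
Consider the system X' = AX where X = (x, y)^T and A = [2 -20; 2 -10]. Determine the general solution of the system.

x(t) = -3K_1e^(-4t)sin(2t) - K_1e^(-4t)cos(2t) - K_2e^(-4t)sin(2t) + 3K_2e^(-4t)cos(2t), y(t) = -K_1e^(-4t)sin(2t) + K_2e^(-4t)cos(2t)

Coefficient matrix A = [[2, -20], [2, -10]].
Characteristic polynomial det(A - λI) = λ^2 + 8λ + 20 = 0.
Eigenvalues λ = -4 ± 2i (complex conjugate pair).
For λ=-4+2i: an eigenvector is (-1,0) - i(-3,-1) = (-1 + 3i, 0 + i).
A real fundamental pair from Re and Im of e^((-4+2i)t)v: X_1 = e^(-4t)(cos(2t)·(-1,0) + sin(2t)·(-3,-1)), X_2 = e^(-4t)(sin(2t)·(-1,0) - cos(2t)·(-3,-1)).
General solution: K_1X_1 + K_2X_2.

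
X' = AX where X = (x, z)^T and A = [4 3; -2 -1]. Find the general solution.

Coefficient matrix A = [[4, 3], [-2, -1]].
Characteristic polynomial det(A - λI) = λ^2 - 3λ + 2 = 0.
Eigenvalues λ = 1, 2.
For λ=1: (A-λI) row 1 is [3, 3], so an eigenvector is (-1, 1).
For λ=2: (A-λI) row 1 is [2, 3], so an eigenvector is (3, -2).
General solution: K_1e^(t)(-1,1) + K_2e^(2t)(3,-2).

x(t) = -K_1e^(t) + 3K_2e^(2t), z(t) = K_1e^(t) - 2K_2e^(2t)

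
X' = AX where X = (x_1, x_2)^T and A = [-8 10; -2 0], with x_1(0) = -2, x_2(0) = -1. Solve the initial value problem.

x_1(t) = -e^(-4t)sin(2t) - 2e^(-4t)cos(2t), x_2(t) = -e^(-4t)cos(2t)

Coefficient matrix A = [[-8, 10], [-2, 0]].
Characteristic polynomial det(A - λI) = λ^2 + 8λ + 20 = 0.
Eigenvalues λ = -4 ± 2i (complex conjugate pair).
For λ=-4+2i: an eigenvector is (-2,-1) - i(-1,0) = (-2 + i, -1).
A real fundamental pair from Re and Im of e^((-4+2i)t)v: X_1 = e^(-4t)(cos(2t)·(-2,-1) + sin(2t)·(-1,0)), X_2 = e^(-4t)(sin(2t)·(-2,-1) - cos(2t)·(-1,0)).
General solution: c_1X_1 + c_2X_2.
Applying x_1(0)=-2, x_2(0)=-1 gives c_1=1, c_2=0.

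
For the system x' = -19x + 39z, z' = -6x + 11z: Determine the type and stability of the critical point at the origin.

A = [[-19,39],[-6,11]]; det(A-λI) = λ^2 + 8λ + 25.
λ = -4 ± 3i: negative real part.

stable spiral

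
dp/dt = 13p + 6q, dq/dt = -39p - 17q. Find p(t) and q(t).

p(t) = -K_1e^(-2t)sin(3t) + K_1e^(-2t)cos(3t) + K_2e^(-2t)sin(3t) + K_2e^(-2t)cos(3t), q(t) = 2K_1e^(-2t)sin(3t) - 3K_1e^(-2t)cos(3t) - 3K_2e^(-2t)sin(3t) - 2K_2e^(-2t)cos(3t)

Coefficient matrix A = [[13, 6], [-39, -17]].
Characteristic polynomial det(A - λI) = λ^2 + 4λ + 13 = 0.
Eigenvalues λ = -2 ± 3i (complex conjugate pair).
For λ=-2+3i: an eigenvector is (1,-3) - i(-1,2) = (1 + i, -3 - 2i).
A real fundamental pair from Re and Im of e^((-2+3i)t)v: X_1 = e^(-2t)(cos(3t)·(1,-3) + sin(3t)·(-1,2)), X_2 = e^(-2t)(sin(3t)·(1,-3) - cos(3t)·(-1,2)).
General solution: K_1X_1 + K_2X_2.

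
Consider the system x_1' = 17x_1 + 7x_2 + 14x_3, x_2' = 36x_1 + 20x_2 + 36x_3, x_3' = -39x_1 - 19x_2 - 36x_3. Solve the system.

x_1(t) = c_1e^(3t) - c_2e^(-4t), x_2(t) = -3c_2e^(-4t) - 2c_3e^(2t), x_3(t) = -c_1e^(3t) + 3c_2e^(-4t) + c_3e^(2t)

Coefficient matrix A = [[17, 7, 14], [36, 20, 36], [-39, -19, -36]].
det(A - λI) = 0 gives eigenvalues λ = 3, -4, 2.
For λ=3: eigenvector (1,0,-1).
For λ=-4: eigenvector (-1,-3,3).
For λ=2: eigenvector (0,-2,1).
General solution: c_1e^(3t)(1,0,-1) + c_2e^(-4t)(-1,-3,3) + c_3e^(2t)(0,-2,1).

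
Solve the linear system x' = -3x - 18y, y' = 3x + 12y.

x(t) = 2K_1e^(6t) - 3K_2e^(3t), y(t) = -K_1e^(6t) + K_2e^(3t)

Coefficient matrix A = [[-3, -18], [3, 12]].
Characteristic polynomial det(A - λI) = λ^2 - 9λ + 18 = 0.
Eigenvalues λ = 6, 3.
For λ=6: (A-λI) row 1 is [-9, -18], so an eigenvector is (2, -1).
For λ=3: (A-λI) row 1 is [-6, -18], so an eigenvector is (-3, 1).
General solution: K_1e^(6t)(2,-1) + K_2e^(3t)(-3,1).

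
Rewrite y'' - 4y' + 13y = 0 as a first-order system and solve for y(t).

Let x_1 = y, x_2 = y'. Then x_1' = x_2 and x_2' = -13x_1 + 4x_2.
A = [[0,1],[-13,4]]; det(A-λI) = λ^2 - 4λ + 13.
Eigenvalues λ = 2 ± 3i.

y(t) = C_1e^(2t)cos(3t) + C_2e^(2t)sin(3t)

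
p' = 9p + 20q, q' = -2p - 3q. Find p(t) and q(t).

Coefficient matrix A = [[9, 20], [-2, -3]].
Characteristic polynomial det(A - λI) = λ^2 - 6λ + 13 = 0.
Eigenvalues λ = 3 ± 2i (complex conjugate pair).
For λ=3+2i: an eigenvector is (-1,0) - i(-3,1) = (-1 + 3i, 0 - i).
A real fundamental pair from Re and Im of e^((3+2i)t)v: X_1 = e^(3t)(cos(2t)·(-1,0) + sin(2t)·(-3,1)), X_2 = e^(3t)(sin(2t)·(-1,0) - cos(2t)·(-3,1)).
General solution: C_1X_1 + C_2X_2.

p(t) = -3C_1e^(3t)sin(2t) - C_1e^(3t)cos(2t) - C_2e^(3t)sin(2t) + 3C_2e^(3t)cos(2t), q(t) = C_1e^(3t)sin(2t) - C_2e^(3t)cos(2t)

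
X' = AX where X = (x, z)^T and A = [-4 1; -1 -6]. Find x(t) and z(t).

Coefficient matrix A = [[-4, 1], [-1, -6]].
Characteristic polynomial det(A - λI) = λ^2 + 10λ + 25 = 0.
Single eigenvalue λ = -5 with algebraic multiplicity 2.
Eigenvector v = (1,-1); generalized eigenvector w with (A-λI)w=v is (3,-2).
General solution: e^(-5t)[K_1·v + K_2·(t·v + w)].

x(t) = K_1e^(-5t) + K_2te^(-5t) + 3K_2e^(-5t), z(t) = -K_1e^(-5t) - K_2te^(-5t) - 2K_2e^(-5t)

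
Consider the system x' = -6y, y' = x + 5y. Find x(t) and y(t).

Coefficient matrix A = [[0, -6], [1, 5]].
Characteristic polynomial det(A - λI) = λ^2 - 5λ + 6 = 0.
Eigenvalues λ = 3, 2.
For λ=3: (A-λI) row 1 is [-3, -6], so an eigenvector is (2, -1).
For λ=2: (A-λI) row 1 is [-2, -6], so an eigenvector is (-3, 1).
General solution: C_1e^(3t)(2,-1) + C_2e^(2t)(-3,1).

x(t) = 2C_1e^(3t) - 3C_2e^(2t), y(t) = -C_1e^(3t) + C_2e^(2t)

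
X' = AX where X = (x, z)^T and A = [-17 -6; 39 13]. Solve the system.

Coefficient matrix A = [[-17, -6], [39, 13]].
Characteristic polynomial det(A - λI) = λ^2 + 4λ + 13 = 0.
Eigenvalues λ = -2 ± 3i (complex conjugate pair).
For λ=-2+3i: an eigenvector is (1,-3) - i(1,-2) = (1 - i, -3 + 2i).
A real fundamental pair from Re and Im of e^((-2+3i)t)v: X_1 = e^(-2t)(cos(3t)·(1,-3) + sin(3t)·(1,-2)), X_2 = e^(-2t)(sin(3t)·(1,-3) - cos(3t)·(1,-2)).
General solution: C_1X_1 + C_2X_2.

x(t) = C_1e^(-2t)sin(3t) + C_1e^(-2t)cos(3t) + C_2e^(-2t)sin(3t) - C_2e^(-2t)cos(3t), z(t) = -2C_1e^(-2t)sin(3t) - 3C_1e^(-2t)cos(3t) - 3C_2e^(-2t)sin(3t) + 2C_2e^(-2t)cos(3t)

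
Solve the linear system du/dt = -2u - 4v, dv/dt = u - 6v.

Coefficient matrix A = [[-2, -4], [1, -6]].
Characteristic polynomial det(A - λI) = λ^2 + 8λ + 16 = 0.
Single eigenvalue λ = -4 with algebraic multiplicity 2.
Eigenvector v = (-2,-1); generalized eigenvector w with (A-λI)w=v is (1,1).
General solution: e^(-4t)[c_1·v + c_2·(t·v + w)].

u(t) = -2c_1e^(-4t) - 2c_2te^(-4t) + c_2e^(-4t), v(t) = -c_1e^(-4t) - c_2te^(-4t) + c_2e^(-4t)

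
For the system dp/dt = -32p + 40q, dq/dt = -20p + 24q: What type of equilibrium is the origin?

stable spiral

A = [[-32,40],[-20,24]]; det(A-λI) = λ^2 + 8λ + 32.
λ = -4 ± 4i: negative real part.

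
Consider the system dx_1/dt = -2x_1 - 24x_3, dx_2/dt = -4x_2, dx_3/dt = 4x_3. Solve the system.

Coefficient matrix A = [[-2, 0, -24], [0, -4, 0], [0, 0, 4]].
det(A - λI) = 0 gives eigenvalues λ = -2, -4, 4.
For λ=-2: eigenvector (1,0,0).
For λ=-4: eigenvector (0,1,0).
For λ=4: eigenvector (-4,0,1).
General solution: K_1e^(-2t)(1,0,0) + K_2e^(-4t)(0,1,0) + K_3e^(4t)(-4,0,1).

x_1(t) = K_1e^(-2t) - 4K_3e^(4t), x_2(t) = K_2e^(-4t), x_3(t) = K_3e^(4t)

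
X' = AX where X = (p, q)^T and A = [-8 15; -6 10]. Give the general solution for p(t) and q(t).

p(t) = c_1e^(t)sin(3t) - 2c_1e^(t)cos(3t) - 2c_2e^(t)sin(3t) - c_2e^(t)cos(3t), q(t) = c_1e^(t)sin(3t) - c_1e^(t)cos(3t) - c_2e^(t)sin(3t) - c_2e^(t)cos(3t)

Coefficient matrix A = [[-8, 15], [-6, 10]].
Characteristic polynomial det(A - λI) = λ^2 - 2λ + 10 = 0.
Eigenvalues λ = 1 ± 3i (complex conjugate pair).
For λ=1+3i: an eigenvector is (-2,-1) - i(1,1) = (-2 - i, -1 - i).
A real fundamental pair from Re and Im of e^((1+3i)t)v: X_1 = e^(t)(cos(3t)·(-2,-1) + sin(3t)·(1,1)), X_2 = e^(t)(sin(3t)·(-2,-1) - cos(3t)·(1,1)).
General solution: c_1X_1 + c_2X_2.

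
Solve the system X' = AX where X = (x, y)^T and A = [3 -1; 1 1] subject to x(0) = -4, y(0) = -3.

x(t) = -te^(2t) - 4e^(2t), y(t) = -te^(2t) - 3e^(2t)

Coefficient matrix A = [[3, -1], [1, 1]].
Characteristic polynomial det(A - λI) = λ^2 - 4λ + 4 = 0.
Single eigenvalue λ = 2 with algebraic multiplicity 2.
Eigenvector v = (-1,-1); generalized eigenvector w with (A-λI)w=v is (-2,-1).
General solution: e^(2t)[c_1·v + c_2·(t·v + w)].
Applying x(0)=-4, y(0)=-3 gives c_1=2, c_2=1.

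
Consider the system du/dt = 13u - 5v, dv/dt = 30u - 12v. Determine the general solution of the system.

Coefficient matrix A = [[13, -5], [30, -12]].
Characteristic polynomial det(A - λI) = λ^2 - λ - 6 = 0.
Eigenvalues λ = -2, 3.
For λ=-2: (A-λI) row 1 is [15, -5], so an eigenvector is (1, 3).
For λ=3: (A-λI) row 1 is [10, -5], so an eigenvector is (1, 2).
General solution: K_1e^(-2t)(1,3) + K_2e^(3t)(1,2).

u(t) = K_1e^(-2t) + K_2e^(3t), v(t) = 3K_1e^(-2t) + 2K_2e^(3t)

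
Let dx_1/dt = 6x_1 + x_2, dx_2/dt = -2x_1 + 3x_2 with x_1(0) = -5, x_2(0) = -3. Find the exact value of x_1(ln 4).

A = [[6,1],[-2,3]]; eigenvalues λ = 4, 5.
Eigenvectors: (1,-2) for λ=4, (-1,1) for λ=5.
From the initial condition, c_1 = 8, c_2 = 13.
x_1(ln 4) = (8)(4^4)(1) + (13)(4^5)(-1) = -11264.

-11264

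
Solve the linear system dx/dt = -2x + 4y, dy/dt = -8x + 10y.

x(t) = c_1e^(6t) - c_2e^(2t), y(t) = 2c_1e^(6t) - c_2e^(2t)

Coefficient matrix A = [[-2, 4], [-8, 10]].
Characteristic polynomial det(A - λI) = λ^2 - 8λ + 12 = 0.
Eigenvalues λ = 6, 2.
For λ=6: (A-λI) row 1 is [-8, 4], so an eigenvector is (1, 2).
For λ=2: (A-λI) row 1 is [-4, 4], so an eigenvector is (-1, -1).
General solution: c_1e^(6t)(1,2) + c_2e^(2t)(-1,-1).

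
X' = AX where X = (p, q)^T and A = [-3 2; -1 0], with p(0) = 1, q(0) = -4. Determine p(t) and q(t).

p(t) = -9e^(-t) + 10e^(-2t), q(t) = -9e^(-t) + 5e^(-2t)

Coefficient matrix A = [[-3, 2], [-1, 0]].
Characteristic polynomial det(A - λI) = λ^2 + 3λ + 2 = 0.
Eigenvalues λ = -2, -1.
For λ=-2: (A-λI) row 1 is [-1, 2], so an eigenvector is (2, 1).
For λ=-1: (A-λI) row 1 is [-2, 2], so an eigenvector is (-1, -1).
General solution: K_1e^(-2t)(2,1) + K_2e^(-t)(-1,-1).
Applying p(0)=1, q(0)=-4 gives K_1=5, K_2=9.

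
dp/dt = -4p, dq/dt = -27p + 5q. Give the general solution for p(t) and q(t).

Coefficient matrix A = [[-4, 0], [-27, 5]].
Characteristic polynomial det(A - λI) = λ^2 - λ - 20 = 0.
Eigenvalues λ = -4, 5.
For λ=-4: (A-λI) row 2 is [-27, 9], so an eigenvector is (-1, -3).
For λ=5: (A-λI) row 1 is [-9, 0], so an eigenvector is (0, -1).
General solution: c_1e^(-4t)(-1,-3) + c_2e^(5t)(0,-1).

p(t) = -c_1e^(-4t), q(t) = -3c_1e^(-4t) - c_2e^(5t)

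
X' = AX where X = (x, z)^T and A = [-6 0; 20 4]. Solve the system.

x(t) = -K_2e^(-6t), z(t) = K_1e^(4t) + 2K_2e^(-6t)

Coefficient matrix A = [[-6, 0], [20, 4]].
Characteristic polynomial det(A - λI) = λ^2 + 2λ - 24 = 0.
Eigenvalues λ = 4, -6.
For λ=4: (A-λI) row 1 is [-10, 0], so an eigenvector is (0, 1).
For λ=-6: (A-λI) row 2 is [20, 10], so an eigenvector is (-1, 2).
General solution: K_1e^(4t)(0,1) + K_2e^(-6t)(-1,2).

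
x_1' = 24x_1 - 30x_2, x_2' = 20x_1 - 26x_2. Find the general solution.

Coefficient matrix A = [[24, -30], [20, -26]].
Characteristic polynomial det(A - λI) = λ^2 + 2λ - 24 = 0.
Eigenvalues λ = 4, -6.
For λ=4: (A-λI) row 1 is [20, -30], so an eigenvector is (-3, -2).
For λ=-6: (A-λI) row 1 is [30, -30], so an eigenvector is (1, 1).
General solution: C_1e^(4t)(-3,-2) + C_2e^(-6t)(1,1).

x_1(t) = -3C_1e^(4t) + C_2e^(-6t), x_2(t) = -2C_1e^(4t) + C_2e^(-6t)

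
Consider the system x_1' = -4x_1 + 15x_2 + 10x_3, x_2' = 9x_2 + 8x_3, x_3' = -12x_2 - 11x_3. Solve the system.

Coefficient matrix A = [[-4, 15, 10], [0, 9, 8], [0, -12, -11]].
det(A - λI) = 0 gives eigenvalues λ = -4, 1, -3.
For λ=-4: eigenvector (1,0,0).
For λ=1: eigenvector (1,1,-1).
For λ=-3: eigenvector (0,-2,3).
General solution: K_1e^(-4t)(1,0,0) + K_2e^(t)(1,1,-1) + K_3e^(-3t)(0,-2,3).

x_1(t) = K_1e^(-4t) + K_2e^(t), x_2(t) = K_2e^(t) - 2K_3e^(-3t), x_3(t) = -K_2e^(t) + 3K_3e^(-3t)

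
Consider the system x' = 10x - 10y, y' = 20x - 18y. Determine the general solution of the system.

Coefficient matrix A = [[10, -10], [20, -18]].
Characteristic polynomial det(A - λI) = λ^2 + 8λ + 20 = 0.
Eigenvalues λ = -4 ± 2i (complex conjugate pair).
For λ=-4+2i: an eigenvector is (1,1) - i(2,3) = (1 - 2i, 1 - 3i).
A real fundamental pair from Re and Im of e^((-4+2i)t)v: X_1 = e^(-4t)(cos(2t)·(1,1) + sin(2t)·(2,3)), X_2 = e^(-4t)(sin(2t)·(1,1) - cos(2t)·(2,3)).
General solution: K_1X_1 + K_2X_2.

x(t) = 2K_1e^(-4t)sin(2t) + K_1e^(-4t)cos(2t) + K_2e^(-4t)sin(2t) - 2K_2e^(-4t)cos(2t), y(t) = 3K_1e^(-4t)sin(2t) + K_1e^(-4t)cos(2t) + K_2e^(-4t)sin(2t) - 3K_2e^(-4t)cos(2t)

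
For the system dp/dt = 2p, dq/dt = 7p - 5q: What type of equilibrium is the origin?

A = [[2,0],[7,-5]]; det(A-λI) = λ^2 + 3λ - 10.
λ = -5, 2: opposite signs.

saddle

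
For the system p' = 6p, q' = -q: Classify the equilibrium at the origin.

A = [[6,0],[0,-1]]; det(A-λI) = λ^2 - 5λ - 6.
λ = -1, 6: opposite signs.

saddle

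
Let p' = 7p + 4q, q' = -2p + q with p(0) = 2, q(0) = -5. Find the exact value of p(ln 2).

A = [[7,4],[-2,1]]; eigenvalues λ = 5, 3.
Eigenvectors: (2,-1) for λ=5, (1,-1) for λ=3.
From the initial condition, c_1 = -3, c_2 = 8.
p(ln 2) = (-3)(2^5)(2) + (8)(2^3)(1) = -128.

-128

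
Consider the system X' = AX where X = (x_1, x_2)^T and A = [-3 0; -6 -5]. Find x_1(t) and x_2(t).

Coefficient matrix A = [[-3, 0], [-6, -5]].
Characteristic polynomial det(A - λI) = λ^2 + 8λ + 15 = 0.
Eigenvalues λ = -3, -5.
For λ=-3: (A-λI) row 2 is [-6, -2], so an eigenvector is (1, -3).
For λ=-5: (A-λI) row 1 is [2, 0], so an eigenvector is (0, 1).
General solution: c_1e^(-3t)(1,-3) + c_2e^(-5t)(0,1).

x_1(t) = c_1e^(-3t), x_2(t) = -3c_1e^(-3t) + c_2e^(-5t)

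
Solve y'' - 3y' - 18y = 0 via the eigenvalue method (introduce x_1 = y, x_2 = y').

y(t) = C_1e^(6t) + C_2e^(-3t)

Let x_1 = y, x_2 = y'. Then x_1' = x_2 and x_2' = 18x_1 + 3x_2.
A = [[0,1],[18,3]]; det(A-λI) = λ^2 - 3λ - 18.
Eigenvalues λ = 6, -3 with eigenvectors (1,6), (1,-3).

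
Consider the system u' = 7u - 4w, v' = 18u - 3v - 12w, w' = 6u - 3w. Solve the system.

Coefficient matrix A = [[7, 0, -4], [18, -3, -12], [6, 0, -3]].
det(A - λI) = 0 gives eigenvalues λ = -3, 3, 1.
For λ=-3: eigenvector (0,1,0).
For λ=3: eigenvector (1,1,1).
For λ=1: eigenvector (2,0,3).
General solution: K_1e^(-3t)(0,1,0) + K_2e^(3t)(1,1,1) + K_3e^(t)(2,0,3).

u(t) = K_2e^(3t) + 2K_3e^(t), v(t) = K_1e^(-3t) + K_2e^(3t), w(t) = K_2e^(3t) + 3K_3e^(t)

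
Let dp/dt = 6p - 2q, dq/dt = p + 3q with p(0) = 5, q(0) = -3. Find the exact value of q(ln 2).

A = [[6,-2],[1,3]]; eigenvalues λ = 5, 4.
Eigenvectors: (-2,-1) for λ=5, (-1,-1) for λ=4.
From the initial condition, c_1 = -8, c_2 = 11.
q(ln 2) = (-8)(2^5)(-1) + (11)(2^4)(-1) = 80.

80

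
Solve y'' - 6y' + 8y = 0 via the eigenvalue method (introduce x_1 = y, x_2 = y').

Let x_1 = y, x_2 = y'. Then x_1' = x_2 and x_2' = -8x_1 + 6x_2.
A = [[0,1],[-8,6]]; det(A-λI) = λ^2 - 6λ + 8.
Eigenvalues λ = 4, 2 with eigenvectors (1,4), (1,2).

y(t) = C_1e^(4t) + C_2e^(2t)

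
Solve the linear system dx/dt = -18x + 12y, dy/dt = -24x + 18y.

Coefficient matrix A = [[-18, 12], [-24, 18]].
Characteristic polynomial det(A - λI) = λ^2 - 36 = 0.
Eigenvalues λ = 6, -6.
For λ=6: (A-λI) row 1 is [-24, 12], so an eigenvector is (1, 2).
For λ=-6: (A-λI) row 1 is [-12, 12], so an eigenvector is (1, 1).
General solution: C_1e^(6t)(1,2) + C_2e^(-6t)(1,1).

x(t) = C_1e^(6t) + C_2e^(-6t), y(t) = 2C_1e^(6t) + C_2e^(-6t)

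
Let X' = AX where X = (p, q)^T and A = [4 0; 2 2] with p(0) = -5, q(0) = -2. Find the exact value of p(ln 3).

-405

A = [[4,0],[2,2]]; eigenvalues λ = 2, 4.
Eigenvectors: (0,-1) for λ=2, (1,1) for λ=4.
From the initial condition, c_1 = -3, c_2 = -5.
p(ln 3) = (-3)(3^2)(0) + (-5)(3^4)(1) = -405.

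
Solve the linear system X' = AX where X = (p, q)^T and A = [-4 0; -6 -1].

p(t) = C_2e^(-4t), q(t) = -C_1e^(-t) + 2C_2e^(-4t)

Coefficient matrix A = [[-4, 0], [-6, -1]].
Characteristic polynomial det(A - λI) = λ^2 + 5λ + 4 = 0.
Eigenvalues λ = -1, -4.
For λ=-1: (A-λI) row 1 is [-3, 0], so an eigenvector is (0, -1).
For λ=-4: (A-λI) row 2 is [-6, 3], so an eigenvector is (1, 2).
General solution: C_1e^(-t)(0,-1) + C_2e^(-4t)(1,2).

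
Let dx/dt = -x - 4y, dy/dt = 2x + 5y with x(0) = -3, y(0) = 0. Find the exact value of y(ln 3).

A = [[-1,-4],[2,5]]; eigenvalues λ = 1, 3.
Eigenvectors: (-2,1) for λ=1, (-1,1) for λ=3.
From the initial condition, c_1 = 3, c_2 = -3.
y(ln 3) = (3)(3^1)(1) + (-3)(3^3)(1) = -72.

-72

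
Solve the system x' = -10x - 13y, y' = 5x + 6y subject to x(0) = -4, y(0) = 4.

x(t) = -20e^(-2t)sin(t) - 4e^(-2t)cos(t), y(t) = 12e^(-2t)sin(t) + 4e^(-2t)cos(t)

Coefficient matrix A = [[-10, -13], [5, 6]].
Characteristic polynomial det(A - λI) = λ^2 + 4λ + 5 = 0.
Eigenvalues λ = -2 ± i (complex conjugate pair).
For λ=-2+i: an eigenvector is (3,-2) - i(2,-1) = (3 - 2i, -2 + i).
A real fundamental pair from Re and Im of e^((-2+i)t)v: X_1 = e^(-2t)(cos(t)·(3,-2) + sin(t)·(2,-1)), X_2 = e^(-2t)(sin(t)·(3,-2) - cos(t)·(2,-1)).
General solution: C_1X_1 + C_2X_2.
Applying x(0)=-4, y(0)=4 gives C_1=-4, C_2=-4.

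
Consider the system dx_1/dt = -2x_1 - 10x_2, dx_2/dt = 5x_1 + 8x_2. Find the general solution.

x_1(t) = -K_1e^(3t)sin(5t) - K_1e^(3t)cos(5t) - K_2e^(3t)sin(5t) + K_2e^(3t)cos(5t), x_2(t) = K_1e^(3t)cos(5t) + K_2e^(3t)sin(5t)

Coefficient matrix A = [[-2, -10], [5, 8]].
Characteristic polynomial det(A - λI) = λ^2 - 6λ + 34 = 0.
Eigenvalues λ = 3 ± 5i (complex conjugate pair).
For λ=3+5i: an eigenvector is (-1,1) - i(-1,0) = (-1 + i, 1).
A real fundamental pair from Re and Im of e^((3+5i)t)v: X_1 = e^(3t)(cos(5t)·(-1,1) + sin(5t)·(-1,0)), X_2 = e^(3t)(sin(5t)·(-1,1) - cos(5t)·(-1,0)).
General solution: K_1X_1 + K_2X_2.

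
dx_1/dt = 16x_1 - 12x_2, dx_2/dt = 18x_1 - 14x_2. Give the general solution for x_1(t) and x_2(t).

x_1(t) = 2K_1e^(-2t) - K_2e^(4t), x_2(t) = 3K_1e^(-2t) - K_2e^(4t)

Coefficient matrix A = [[16, -12], [18, -14]].
Characteristic polynomial det(A - λI) = λ^2 - 2λ - 8 = 0.
Eigenvalues λ = -2, 4.
For λ=-2: (A-λI) row 1 is [18, -12], so an eigenvector is (2, 3).
For λ=4: (A-λI) row 1 is [12, -12], so an eigenvector is (-1, -1).
General solution: K_1e^(-2t)(2,3) + K_2e^(4t)(-1,-1).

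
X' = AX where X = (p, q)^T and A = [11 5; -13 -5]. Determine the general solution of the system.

p(t) = K_1e^(3t)sin(t) + 2K_1e^(3t)cos(t) + 2K_2e^(3t)sin(t) - K_2e^(3t)cos(t), q(t) = -2K_1e^(3t)sin(t) - 3K_1e^(3t)cos(t) - 3K_2e^(3t)sin(t) + 2K_2e^(3t)cos(t)

Coefficient matrix A = [[11, 5], [-13, -5]].
Characteristic polynomial det(A - λI) = λ^2 - 6λ + 10 = 0.
Eigenvalues λ = 3 ± i (complex conjugate pair).
For λ=3+i: an eigenvector is (2,-3) - i(1,-2) = (2 - i, -3 + 2i).
A real fundamental pair from Re and Im of e^((3+i)t)v: X_1 = e^(3t)(cos(t)·(2,-3) + sin(t)·(1,-2)), X_2 = e^(3t)(sin(t)·(2,-3) - cos(t)·(1,-2)).
General solution: K_1X_1 + K_2X_2.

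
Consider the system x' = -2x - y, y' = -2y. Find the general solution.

Coefficient matrix A = [[-2, -1], [0, -2]].
Characteristic polynomial det(A - λI) = λ^2 + 4λ + 4 = 0.
Single eigenvalue λ = -2 with algebraic multiplicity 2.
Eigenvector v = (-1,0); generalized eigenvector w with (A-λI)w=v is (3,1).
General solution: e^(-2t)[C_1·v + C_2·(t·v + w)].

x(t) = -C_1e^(-2t) - C_2te^(-2t) + 3C_2e^(-2t), y(t) = C_2e^(-2t)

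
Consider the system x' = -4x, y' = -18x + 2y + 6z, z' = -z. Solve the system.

x(t) = c_2e^(-4t), y(t) = -c_1e^(2t) + 3c_2e^(-4t) - 2c_3e^(-t), z(t) = c_3e^(-t)

Coefficient matrix A = [[-4, 0, 0], [-18, 2, 6], [0, 0, -1]].
det(A - λI) = 0 gives eigenvalues λ = 2, -4, -1.
For λ=2: eigenvector (0,-1,0).
For λ=-4: eigenvector (1,3,0).
For λ=-1: eigenvector (0,-2,1).
General solution: c_1e^(2t)(0,-1,0) + c_2e^(-4t)(1,3,0) + c_3e^(-t)(0,-2,1).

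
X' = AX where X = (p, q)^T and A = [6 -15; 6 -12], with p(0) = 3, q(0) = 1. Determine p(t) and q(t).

Coefficient matrix A = [[6, -15], [6, -12]].
Characteristic polynomial det(A - λI) = λ^2 + 6λ + 18 = 0.
Eigenvalues λ = -3 ± 3i (complex conjugate pair).
For λ=-3+3i: an eigenvector is (-1,-1) - i(2,1) = (-1 - 2i, -1 - i).
A real fundamental pair from Re and Im of e^((-3+3i)t)v: X_1 = e^(-3t)(cos(3t)·(-1,-1) + sin(3t)·(2,1)), X_2 = e^(-3t)(sin(3t)·(-1,-1) - cos(3t)·(2,1)).
General solution: C_1X_1 + C_2X_2.
Applying p(0)=3, q(0)=1 gives C_1=1, C_2=-2.

p(t) = 4e^(-3t)sin(3t) + 3e^(-3t)cos(3t), q(t) = 3e^(-3t)sin(3t) + e^(-3t)cos(3t)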